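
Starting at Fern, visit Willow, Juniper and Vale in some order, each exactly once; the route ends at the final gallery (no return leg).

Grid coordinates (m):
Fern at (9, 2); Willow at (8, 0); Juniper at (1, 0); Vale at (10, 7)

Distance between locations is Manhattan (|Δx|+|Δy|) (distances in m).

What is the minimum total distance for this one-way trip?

Shortest open route: 22 m.

There are 3! = 6 possible orderings.
Fern→Willow→Juniper→Vale: 3+7+16 = 26
Fern→Willow→Vale→Juniper: 3+9+16 = 28
Fern→Juniper→Willow→Vale: 10+7+9 = 26
Fern→Juniper→Vale→Willow: 10+16+9 = 35
Fern→Vale→Willow→Juniper: 6+9+7 = 22
Fern→Vale→Juniper→Willow: 6+16+7 = 29
The minimum is 22.
One shortest path: Fern → Vale → Willow → Juniper.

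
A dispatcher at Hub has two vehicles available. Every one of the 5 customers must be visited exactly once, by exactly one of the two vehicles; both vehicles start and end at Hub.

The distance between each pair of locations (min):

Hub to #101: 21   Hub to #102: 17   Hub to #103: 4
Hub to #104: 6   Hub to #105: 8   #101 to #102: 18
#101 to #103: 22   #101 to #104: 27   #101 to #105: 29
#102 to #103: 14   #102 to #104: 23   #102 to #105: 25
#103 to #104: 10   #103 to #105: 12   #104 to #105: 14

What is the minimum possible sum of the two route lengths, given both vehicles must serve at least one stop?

85 min — the smallest possible combined total.

Check every non-empty split of the stops between the two vehicles; for each half take its own optimal tour:
  {#101} + {#102, #103, #104, #105}: 42 + 63 = 105
  {#102} + {#101, #103, #104, #105}: 34 + 75 = 109
  {#101, #102} + {#103, #104, #105}: 56 + 36 = 92
  {#103} + {#101, #102, #104, #105}: 8 + 84 = 92
  {#101, #103} + {#102, #104, #105}: 47 + 62 = 109
  {#102, #103} + {#101, #104, #105}: 35 + 70 = 105
  … (15 splits in total)
  {#101, #102, #103} + {#104, #105}: 57 + 28 = 85  ← best
Best: vehicle 1 Hub → #101 → #102 → #103 → Hub = 57; vehicle 2 Hub → #104 → #105 → Hub = 28; combined 85.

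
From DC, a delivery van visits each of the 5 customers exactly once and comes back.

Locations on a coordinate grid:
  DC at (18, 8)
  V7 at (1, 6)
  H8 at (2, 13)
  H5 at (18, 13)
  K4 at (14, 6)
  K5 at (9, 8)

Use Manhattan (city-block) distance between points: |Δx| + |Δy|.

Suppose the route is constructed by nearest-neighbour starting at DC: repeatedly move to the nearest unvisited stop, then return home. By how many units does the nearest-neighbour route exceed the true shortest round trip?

DC: H5=5, K4=6, K5=9, V7=19, H8=21 ⇒ H5
H5: K4=11, K5=14, H8=16, V7=24 ⇒ K4
K4: K5=7, V7=13, H8=19 ⇒ K5
K5: V7=10, H8=12 ⇒ V7
V7: H8=8 ⇒ H8
NN route DC → H5 → K4 → K5 → V7 → H8 → DC costs 62.
Optimal: DC → H5 → H8 → V7 → K5 → K4 → DC costs 52 (by enumerating all 60 distinct tours).
Excess = 62 − 52 = 10.

The nearest-neighbour route is 10 longer than optimal.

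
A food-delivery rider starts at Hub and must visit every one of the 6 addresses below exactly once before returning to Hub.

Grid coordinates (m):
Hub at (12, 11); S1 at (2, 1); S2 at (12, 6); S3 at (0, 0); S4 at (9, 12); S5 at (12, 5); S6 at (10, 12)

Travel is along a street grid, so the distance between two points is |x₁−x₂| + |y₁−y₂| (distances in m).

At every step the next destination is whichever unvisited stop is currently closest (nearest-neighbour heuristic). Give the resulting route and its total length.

Total distance 54 m via the nearest-neighbour route Hub → S6 → S4 → S2 → S5 → S1 → S3 → Hub.

At Hub the remaining stops are S6 3, S4 4, S2 5, S5 6, S1 20, S3 23; go to S6.
At S6 the remaining stops are S4 1, S2 8, S5 9, S1 19, S3 22; go to S4.
At S4 the remaining stops are S2 9, S5 10, S1 18, S3 21; go to S2.
At S2 the remaining stops are S5 1, S1 15, S3 18; go to S5.
At S5 the remaining stops are S1 14, S3 17; go to S1.
At S1 the remaining stops are S3 3; go to S3.
Return S3→Hub: 23.
Total = 3 + 1 + 9 + 1 + 14 + 3 + 23 = 54.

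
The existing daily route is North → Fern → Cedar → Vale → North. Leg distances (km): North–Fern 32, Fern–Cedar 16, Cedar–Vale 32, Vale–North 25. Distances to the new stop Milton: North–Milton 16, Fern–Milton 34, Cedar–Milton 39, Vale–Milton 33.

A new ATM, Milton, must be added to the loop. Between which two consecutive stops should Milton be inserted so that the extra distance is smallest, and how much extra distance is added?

Adding 18 km by placing Milton on the North–Fern leg.

Insertion cost between consecutive stops i–j is d(i,Milton) + d(Milton,j) − d(i,j):
  between North and Fern: 16 + 34 − 32 = 18
  between Fern and Cedar: 34 + 39 − 16 = 57
  between Cedar and Vale: 39 + 33 − 32 = 40
  between Vale and North: 33 + 16 − 25 = 24
Cheapest insertion is between North and Fern, adding 18.
New total = 105 + 18 = 123.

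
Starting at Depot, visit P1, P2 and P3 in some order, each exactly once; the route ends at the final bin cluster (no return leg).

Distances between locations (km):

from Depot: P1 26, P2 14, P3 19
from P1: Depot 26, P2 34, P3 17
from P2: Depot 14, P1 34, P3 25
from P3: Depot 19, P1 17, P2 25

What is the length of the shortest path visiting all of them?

There are 3! = 6 possible orderings.
Depot → P1 → P2 → P3: 26+34+25 = 85
Depot → P1 → P3 → P2: 26+17+25 = 68
Depot → P2 → P1 → P3: 14+34+17 = 65
Depot → P2 → P3 → P1: 14+25+17 = 56
Depot → P3 → P1 → P2: 19+17+34 = 70
Depot → P3 → P2 → P1: 19+25+34 = 78
The minimum is 56.
One shortest path: Depot → P2 → P3 → P1.

56 km — the minimum one-way total.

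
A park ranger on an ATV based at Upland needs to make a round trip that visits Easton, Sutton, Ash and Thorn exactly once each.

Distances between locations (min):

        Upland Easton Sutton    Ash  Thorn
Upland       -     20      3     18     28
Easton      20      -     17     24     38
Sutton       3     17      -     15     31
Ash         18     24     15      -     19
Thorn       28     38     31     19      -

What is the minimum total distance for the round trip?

Shortest round trip = 91 min.

Upland - Easton - Sutton - Ash - Thorn - Upland: 20+17+15+19+28 = 99
Upland - Easton - Sutton - Thorn - Ash - Upland: 20+17+31+19+18 = 105
Upland - Easton - Ash - Sutton - Thorn - Upland: 20+24+15+31+28 = 118
Upland - Easton - Ash - Thorn - Sutton - Upland: 20+24+19+31+3 = 97
Upland - Easton - Thorn - Sutton - Ash - Upland: 20+38+31+15+18 = 122
Upland - Easton - Thorn - Ash - Sutton - Upland: 20+38+19+15+3 = 95
Upland - Sutton - Easton - Ash - Thorn - Upland: 3+17+24+19+28 = 91
Upland - Sutton - Easton - Thorn - Ash - Upland: 3+17+38+19+18 = 95
Upland - Sutton - Ash - Easton - Thorn - Upland: 3+15+24+38+28 = 108
Upland - Sutton - Thorn - Easton - Ash - Upland: 3+31+38+24+18 = 114
Upland - Ash - Easton - Sutton - Thorn - Upland: 18+24+17+31+28 = 118
Upland - Ash - Sutton - Easton - Thorn - Upland: 18+15+17+38+28 = 116
The minimum is 91.
One optimal route: Upland → Sutton → Easton → Ash → Thorn → Upland (or its reverse).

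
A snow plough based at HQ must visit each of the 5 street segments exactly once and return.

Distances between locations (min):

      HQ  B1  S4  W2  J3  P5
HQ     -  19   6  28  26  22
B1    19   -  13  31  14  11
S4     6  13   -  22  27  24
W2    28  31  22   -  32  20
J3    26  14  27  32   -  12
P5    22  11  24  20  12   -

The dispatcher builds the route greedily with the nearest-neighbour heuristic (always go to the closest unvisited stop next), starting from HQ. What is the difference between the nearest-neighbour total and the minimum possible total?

Excess over optimum: 9 min.

From HQ: S4=6, B1=19, P5=22, J3=26, W2=28 → choose S4 (6).
From S4: B1=13, W2=22, P5=24, J3=27 → choose B1 (13).
From B1: P5=11, J3=14, W2=31 → choose P5 (11).
From P5: J3=12, W2=20 → choose J3 (12).
From J3: W2=32 → choose W2 (32).
NN route HQ → S4 → B1 → P5 → J3 → W2 → HQ costs 102.
Optimal: HQ → B1 → J3 → P5 → W2 → S4 → HQ costs 93 (by enumerating all 60 distinct tours).
Excess = 102 − 93 = 9.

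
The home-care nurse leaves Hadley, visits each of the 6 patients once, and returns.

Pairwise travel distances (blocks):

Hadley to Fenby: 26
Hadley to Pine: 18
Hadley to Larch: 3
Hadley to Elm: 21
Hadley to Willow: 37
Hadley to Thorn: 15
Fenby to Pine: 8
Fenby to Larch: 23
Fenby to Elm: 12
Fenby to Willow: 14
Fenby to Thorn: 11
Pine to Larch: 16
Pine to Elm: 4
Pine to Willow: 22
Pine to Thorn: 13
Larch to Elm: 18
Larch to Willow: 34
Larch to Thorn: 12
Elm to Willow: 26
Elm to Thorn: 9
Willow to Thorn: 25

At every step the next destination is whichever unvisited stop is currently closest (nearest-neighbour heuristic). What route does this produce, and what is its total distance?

Hadley → [Larch:3 / Thorn:15 / Pine:18 / Elm:21 / Fenby:26 / Willow:37] → Larch (3)
Larch → [Thorn:12 / Pine:16 / Elm:18 / Fenby:23 / Willow:34] → Thorn (12)
Thorn → [Elm:9 / Fenby:11 / Pine:13 / Willow:25] → Elm (9)
Elm → [Pine:4 / Fenby:12 / Willow:26] → Pine (4)
Pine → [Fenby:8 / Willow:22] → Fenby (8)
Fenby → [Willow:14] → Willow (14)
Return Willow→Hadley: 37.
Total = 3 + 12 + 9 + 4 + 8 + 14 + 37 = 87.

Nearest-neighbour total = 87 blocks; route Hadley → Larch → Thorn → Elm → Pine → Fenby → Willow → Hadley.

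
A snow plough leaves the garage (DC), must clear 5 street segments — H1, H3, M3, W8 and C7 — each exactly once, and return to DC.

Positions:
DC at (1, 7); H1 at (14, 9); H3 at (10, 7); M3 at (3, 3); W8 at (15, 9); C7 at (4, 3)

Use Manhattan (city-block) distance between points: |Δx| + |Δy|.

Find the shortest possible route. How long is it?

There are 60 distinct closed tours to check (reversals are equivalent).
DC→H1→H3→M3→W8→C7→DC: 15+6+11+18+17+7 = 74
DC→H1→H3→M3→C7→W8→DC: 15+6+11+1+17+16 = 66
DC→H1→H3→W8→M3→C7→DC: 15+6+7+18+1+7 = 54
DC→H1→H3→W8→C7→M3→DC: 15+6+7+17+1+6 = 52
DC→H1→H3→C7→M3→W8→DC: 15+6+10+1+18+16 = 66
DC→H1→H3→C7→W8→M3→DC: 15+6+10+17+18+6 = 72
DC→H1→M3→H3→W8→C7→DC: 15+17+11+7+17+7 = 74
DC→H1→M3→H3→C7→W8→DC: 15+17+11+10+17+16 = 86
DC→H1→M3→W8→H3→C7→DC: 15+17+18+7+10+7 = 74
DC→H1→M3→W8→C7→H3→DC: 15+17+18+17+10+9 = 86
DC→H1→M3→C7→H3→W8→DC: 15+17+1+10+7+16 = 66
DC→H1→M3→C7→W8→H3→DC: 15+17+1+17+7+9 = 66
DC→H1→W8→H3→M3→C7→DC: 15+1+7+11+1+7 = 42
DC→H1→W8→H3→C7→M3→DC: 15+1+7+10+1+6 = 40
… (46 more)
The minimum is 40.
One optimal route: DC → H1 → W8 → H3 → C7 → M3 → DC (or its reverse).

Shortest round trip = 40.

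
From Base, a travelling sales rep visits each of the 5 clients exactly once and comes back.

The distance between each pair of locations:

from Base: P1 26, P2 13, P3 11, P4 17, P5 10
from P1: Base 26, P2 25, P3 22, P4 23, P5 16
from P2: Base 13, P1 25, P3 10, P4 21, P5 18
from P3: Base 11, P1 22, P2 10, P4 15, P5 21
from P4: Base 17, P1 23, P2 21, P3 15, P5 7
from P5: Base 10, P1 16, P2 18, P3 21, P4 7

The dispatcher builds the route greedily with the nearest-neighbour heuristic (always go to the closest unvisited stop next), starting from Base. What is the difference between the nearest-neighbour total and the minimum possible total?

8 longer than the optimal tour.

From Base: P5=10, P3=11, P2=13, P4=17, P1=26 → choose P5 (10).
From P5: P4=7, P1=16, P2=18, P3=21 → choose P4 (7).
From P4: P3=15, P2=21, P1=23 → choose P3 (15).
From P3: P2=10, P1=22 → choose P2 (10).
From P2: P1=25 → choose P1 (25).
NN route Base → P5 → P4 → P3 → P2 → P1 → Base costs 93.
Optimal: Base → P2 → P3 → P1 → P4 → P5 → Base costs 85 (by enumerating all 60 distinct tours).
Excess = 93 − 85 = 8.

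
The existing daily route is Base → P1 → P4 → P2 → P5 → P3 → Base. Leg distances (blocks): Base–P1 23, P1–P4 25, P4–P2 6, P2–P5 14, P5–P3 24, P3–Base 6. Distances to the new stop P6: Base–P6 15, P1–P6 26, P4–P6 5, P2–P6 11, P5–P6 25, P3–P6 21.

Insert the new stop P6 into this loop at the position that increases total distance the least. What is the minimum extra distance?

Insertion cost between consecutive stops i–j is d(i,P6) + d(P6,j) − d(i,j):
  between Base and P1: 15 + 26 − 23 = 18
  between P1 and P4: 26 + 5 − 25 = 6
  between P4 and P2: 5 + 11 − 6 = 10
  between P2 and P5: 11 + 25 − 14 = 22
  between P5 and P3: 25 + 21 − 24 = 22
  between P3 and Base: 21 + 15 − 6 = 30
Cheapest insertion is between P1 and P4, adding 6.
New total = 98 + 6 = 104.

Adding 6 blocks by placing P6 on the P1–P4 leg.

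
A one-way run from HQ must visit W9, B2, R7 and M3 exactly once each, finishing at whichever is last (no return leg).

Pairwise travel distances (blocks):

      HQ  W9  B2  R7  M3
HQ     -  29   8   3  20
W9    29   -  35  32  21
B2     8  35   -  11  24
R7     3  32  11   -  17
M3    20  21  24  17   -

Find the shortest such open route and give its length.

There are 4! = 24 possible orderings.
HQ - W9 - B2 - R7 - M3: 29+35+11+17 = 92
HQ - W9 - B2 - M3 - R7: 29+35+24+17 = 105
HQ - W9 - R7 - B2 - M3: 29+32+11+24 = 96
HQ - W9 - R7 - M3 - B2: 29+32+17+24 = 102
HQ - W9 - M3 - B2 - R7: 29+21+24+11 = 85
HQ - W9 - M3 - R7 - B2: 29+21+17+11 = 78
HQ - B2 - W9 - R7 - M3: 8+35+32+17 = 92
HQ - B2 - W9 - M3 - R7: 8+35+21+17 = 81
HQ - B2 - R7 - W9 - M3: 8+11+32+21 = 72
HQ - B2 - R7 - M3 - W9: 8+11+17+21 = 57
HQ - B2 - M3 - W9 - R7: 8+24+21+32 = 85
HQ - B2 - M3 - R7 - W9: 8+24+17+32 = 81
HQ - R7 - W9 - B2 - M3: 3+32+35+24 = 94
HQ - R7 - W9 - M3 - B2: 3+32+21+24 = 80
… (10 more)
The minimum is 57.
One shortest path: HQ → B2 → R7 → M3 → W9.

57 blocks — the minimum one-way total.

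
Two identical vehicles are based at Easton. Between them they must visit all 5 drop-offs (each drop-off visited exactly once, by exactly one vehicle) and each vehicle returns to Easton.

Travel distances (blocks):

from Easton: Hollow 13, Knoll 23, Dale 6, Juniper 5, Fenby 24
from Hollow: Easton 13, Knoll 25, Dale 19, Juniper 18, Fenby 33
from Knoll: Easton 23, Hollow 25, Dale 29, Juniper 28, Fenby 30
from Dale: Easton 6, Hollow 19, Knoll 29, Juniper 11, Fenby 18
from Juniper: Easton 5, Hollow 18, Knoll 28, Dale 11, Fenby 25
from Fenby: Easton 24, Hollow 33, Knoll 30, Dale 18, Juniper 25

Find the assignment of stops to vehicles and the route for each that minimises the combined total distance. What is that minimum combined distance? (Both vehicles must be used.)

There are 2^4 − 1 = 15 ways to divide the 5 stops into two non-empty groups. For each, the best each vehicle can do is its own shortest tour through its group:
  {Hollow} + {Knoll, Dale, Juniper, Fenby}: 26 + 87 = 113
  {Knoll} + {Hollow, Dale, Juniper, Fenby}: 46 + 80 = 126
  {Hollow, Knoll} + {Dale, Juniper, Fenby}: 61 + 54 = 115
  {Dale} + {Hollow, Knoll, Juniper, Fenby}: 12 + 98 = 110
  {Hollow, Dale} + {Knoll, Juniper, Fenby}: 38 + 83 = 121
  {Knoll, Dale} + {Hollow, Juniper, Fenby}: 58 + 76 = 134
  … (15 splits in total)
  {Juniper} + {Hollow, Knoll, Dale, Fenby}: 10 + 92 = 102  ← best
Best: vehicle 1 Easton → Juniper → Easton = 10; vehicle 2 Easton → Hollow → Knoll → Fenby → Dale → Easton = 92; combined 102.

102 blocks — the smallest possible combined total.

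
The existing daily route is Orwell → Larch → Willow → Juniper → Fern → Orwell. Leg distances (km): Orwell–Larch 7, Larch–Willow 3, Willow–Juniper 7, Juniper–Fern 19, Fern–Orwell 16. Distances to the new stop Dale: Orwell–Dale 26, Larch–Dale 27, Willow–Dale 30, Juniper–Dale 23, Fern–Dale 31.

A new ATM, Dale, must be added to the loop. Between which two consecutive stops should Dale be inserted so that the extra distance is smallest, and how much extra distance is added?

Insertion cost between consecutive stops i–j is d(i,Dale) + d(Dale,j) − d(i,j):
  between Orwell and Larch: 26 + 27 − 7 = 46
  between Larch and Willow: 27 + 30 − 3 = 54
  between Willow and Juniper: 30 + 23 − 7 = 46
  between Juniper and Fern: 23 + 31 − 19 = 35
  between Fern and Orwell: 31 + 26 − 16 = 41
Cheapest insertion is between Juniper and Fern, adding 35.
New total = 52 + 35 = 87.

+35 km — insert Dale between Juniper and Fern.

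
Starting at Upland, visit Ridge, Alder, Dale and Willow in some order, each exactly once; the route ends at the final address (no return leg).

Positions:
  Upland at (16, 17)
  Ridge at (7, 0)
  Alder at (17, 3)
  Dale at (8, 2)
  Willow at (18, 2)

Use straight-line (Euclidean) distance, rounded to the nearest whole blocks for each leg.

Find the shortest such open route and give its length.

27 blocks — the minimum one-way total.

There are 4! = 24 possible orderings.
Upland → Ridge → Alder → Dale → Willow: 19+10+9+10 = 48
Upland → Ridge → Alder → Willow → Dale: 19+10+1+10 = 40
Upland → Ridge → Dale → Alder → Willow: 19+2+9+1 = 31
Upland → Ridge → Dale → Willow → Alder: 19+2+10+1 = 32
Upland → Ridge → Willow → Alder → Dale: 19+11+1+9 = 40
Upland → Ridge → Willow → Dale → Alder: 19+11+10+9 = 49
Upland → Alder → Ridge → Dale → Willow: 14+10+2+10 = 36
Upland → Alder → Ridge → Willow → Dale: 14+10+11+10 = 45
Upland → Alder → Dale → Ridge → Willow: 14+9+2+11 = 36
Upland → Alder → Dale → Willow → Ridge: 14+9+10+11 = 44
Upland → Alder → Willow → Ridge → Dale: 14+1+11+2 = 28
Upland → Alder → Willow → Dale → Ridge: 14+1+10+2 = 27
Upland → Dale → Ridge → Alder → Willow: 17+2+10+1 = 30
Upland → Dale → Ridge → Willow → Alder: 17+2+11+1 = 31
… (10 more)
The minimum is 27.
One shortest path: Upland → Alder → Willow → Dale → Ridge.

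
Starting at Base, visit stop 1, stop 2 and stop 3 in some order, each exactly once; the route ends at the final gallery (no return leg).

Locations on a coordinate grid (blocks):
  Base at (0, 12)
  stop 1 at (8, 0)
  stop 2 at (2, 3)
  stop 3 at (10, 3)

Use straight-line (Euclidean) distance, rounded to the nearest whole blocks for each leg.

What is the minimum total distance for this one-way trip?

20 blocks — the minimum one-way total.

There are 3! = 6 possible orderings.
Base→stop 1→stop 2→stop 3: 14+7+8 = 29
Base→stop 1→stop 3→stop 2: 14+4+8 = 26
Base→stop 2→stop 1→stop 3: 9+7+4 = 20
Base→stop 2→stop 3→stop 1: 9+8+4 = 21
Base→stop 3→stop 1→stop 2: 13+4+7 = 24
Base→stop 3→stop 2→stop 1: 13+8+7 = 28
The minimum is 20.
One shortest path: Base → stop 2 → stop 1 → stop 3.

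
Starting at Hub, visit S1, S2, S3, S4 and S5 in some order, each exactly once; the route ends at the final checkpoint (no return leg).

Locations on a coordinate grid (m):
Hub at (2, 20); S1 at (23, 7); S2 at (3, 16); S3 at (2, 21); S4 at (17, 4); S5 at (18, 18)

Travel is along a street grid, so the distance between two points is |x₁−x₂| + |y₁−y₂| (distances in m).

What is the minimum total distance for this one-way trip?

There are 5! = 120 possible orderings.
Hub→S1→S2→S3→S4→S5: 34+29+6+32+15 = 116
Hub→S1→S2→S3→S5→S4: 34+29+6+19+15 = 103
Hub→S1→S2→S4→S3→S5: 34+29+26+32+19 = 140
Hub→S1→S2→S4→S5→S3: 34+29+26+15+19 = 123
Hub→S1→S2→S5→S3→S4: 34+29+17+19+32 = 131
Hub→S1→S2→S5→S4→S3: 34+29+17+15+32 = 127
Hub→S1→S3→S2→S4→S5: 34+35+6+26+15 = 116
Hub→S1→S3→S2→S5→S4: 34+35+6+17+15 = 107
Hub→S1→S3→S4→S2→S5: 34+35+32+26+17 = 144
Hub→S1→S3→S4→S5→S2: 34+35+32+15+17 = 133
Hub→S1→S3→S5→S2→S4: 34+35+19+17+26 = 131
Hub→S1→S3→S5→S4→S2: 34+35+19+15+26 = 129
Hub→S1→S4→S2→S3→S5: 34+9+26+6+19 = 94
Hub→S1→S4→S2→S5→S3: 34+9+26+17+19 = 105
… (106 more)
Hub→S3→S2→S5→S4→S1: 1+6+17+15+9 = 48  ← best
The minimum is 48.
One shortest path: Hub → S3 → S2 → S5 → S4 → S1.

Minimum one-way distance = 48 m.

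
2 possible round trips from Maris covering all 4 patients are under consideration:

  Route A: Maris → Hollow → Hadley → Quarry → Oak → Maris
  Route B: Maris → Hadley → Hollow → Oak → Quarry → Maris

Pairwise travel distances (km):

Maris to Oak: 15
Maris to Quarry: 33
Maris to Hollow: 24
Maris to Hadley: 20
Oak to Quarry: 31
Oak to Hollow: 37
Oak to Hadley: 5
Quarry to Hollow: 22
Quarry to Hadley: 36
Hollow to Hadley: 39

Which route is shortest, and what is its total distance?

Route A: 24 + 39 + 36 + 31 + 15 = 145
Route B: 20 + 39 + 37 + 31 + 33 = 160

145 km — Route A is the shortest.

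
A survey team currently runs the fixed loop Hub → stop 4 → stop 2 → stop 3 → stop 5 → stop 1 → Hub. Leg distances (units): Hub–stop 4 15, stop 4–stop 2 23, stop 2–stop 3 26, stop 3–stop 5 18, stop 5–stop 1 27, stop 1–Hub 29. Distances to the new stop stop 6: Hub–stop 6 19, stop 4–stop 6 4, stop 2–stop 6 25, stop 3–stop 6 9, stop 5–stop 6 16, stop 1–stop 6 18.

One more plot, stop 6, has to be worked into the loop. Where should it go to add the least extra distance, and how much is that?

Minimum extra distance: 6, inserting stop 6 between stop 4 and stop 2.

Insertion cost between consecutive stops i–j is d(i,stop 6) + d(stop 6,j) − d(i,j):
  between Hub and stop 4: 19 + 4 − 15 = 8
  between stop 4 and stop 2: 4 + 25 − 23 = 6
  between stop 2 and stop 3: 25 + 9 − 26 = 8
  between stop 3 and stop 5: 9 + 16 − 18 = 7
  between stop 5 and stop 1: 16 + 18 − 27 = 7
  between stop 1 and Hub: 18 + 19 − 29 = 8
Cheapest insertion is between stop 4 and stop 2, adding 6.
New total = 138 + 6 = 144.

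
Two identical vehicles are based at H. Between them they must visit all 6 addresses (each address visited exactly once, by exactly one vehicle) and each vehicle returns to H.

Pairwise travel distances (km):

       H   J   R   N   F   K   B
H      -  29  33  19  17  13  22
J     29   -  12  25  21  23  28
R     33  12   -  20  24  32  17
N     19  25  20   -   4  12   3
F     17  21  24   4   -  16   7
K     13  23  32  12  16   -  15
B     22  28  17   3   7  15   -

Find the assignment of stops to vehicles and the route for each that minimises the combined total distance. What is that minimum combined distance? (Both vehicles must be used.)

108 km — the smallest possible combined total.

Try each way of splitting the stops between the two vehicles (each non-empty) and, for each split, find the best tour for each vehicle:
  {J} + {R, N, F, K, B}: 58 + 86 = 144
  {R} + {J, N, F, K, B}: 66 + 85 = 151
  {J, R} + {N, F, K, B}: 74 + 52 = 126
  {N} + {J, R, F, K, B}: 38 + 89 = 127
  {J, N} + {R, F, K, B}: 73 + 86 = 159
  {R, N} + {J, F, K, B}: 72 + 85 = 157
  … (31 splits in total)
  {K} + {J, R, N, F, B}: 26 + 82 = 108  ← best
Best: vehicle 1 H → K → H = 26; vehicle 2 H → J → R → B → N → F → H = 82; combined 108.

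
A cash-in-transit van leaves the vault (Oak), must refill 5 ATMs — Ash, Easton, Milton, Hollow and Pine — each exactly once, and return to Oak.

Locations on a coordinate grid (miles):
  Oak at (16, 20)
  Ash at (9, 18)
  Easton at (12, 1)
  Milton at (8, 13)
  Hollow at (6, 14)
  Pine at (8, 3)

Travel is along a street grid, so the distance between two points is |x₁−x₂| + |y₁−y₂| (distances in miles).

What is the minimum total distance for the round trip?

Shortest round trip = 58 miles.

With 5 stops there are 5!/2 = 60 distinct round trips (a route and its reverse cost the same).
Oak→Ash→Easton→Milton→Hollow→Pine→Oak: 9+20+16+3+13+25 = 86
Oak→Ash→Easton→Milton→Pine→Hollow→Oak: 9+20+16+10+13+16 = 84
Oak→Ash→Easton→Hollow→Milton→Pine→Oak: 9+20+19+3+10+25 = 86
Oak→Ash→Easton→Hollow→Pine→Milton→Oak: 9+20+19+13+10+15 = 86
Oak→Ash→Easton→Pine→Milton→Hollow→Oak: 9+20+6+10+3+16 = 64
Oak→Ash→Easton→Pine→Hollow→Milton→Oak: 9+20+6+13+3+15 = 66
Oak→Ash→Milton→Easton→Hollow→Pine→Oak: 9+6+16+19+13+25 = 88
Oak→Ash→Milton→Easton→Pine→Hollow→Oak: 9+6+16+6+13+16 = 66
Oak→Ash→Milton→Hollow→Easton→Pine→Oak: 9+6+3+19+6+25 = 68
Oak→Ash→Milton→Hollow→Pine→Easton→Oak: 9+6+3+13+6+23 = 60
Oak→Ash→Milton→Pine→Easton→Hollow→Oak: 9+6+10+6+19+16 = 66
Oak→Ash→Milton→Pine→Hollow→Easton→Oak: 9+6+10+13+19+23 = 80
Oak→Ash→Hollow→Easton→Milton→Pine→Oak: 9+7+19+16+10+25 = 86
Oak→Ash→Hollow→Easton→Pine→Milton→Oak: 9+7+19+6+10+15 = 66
… (46 more)
Oak→Ash→Hollow→Milton→Pine→Easton→Oak: 9+7+3+10+6+23 = 58  ← best
The minimum is 58.
One optimal route: Oak → Ash → Hollow → Milton → Pine → Easton → Oak (or its reverse).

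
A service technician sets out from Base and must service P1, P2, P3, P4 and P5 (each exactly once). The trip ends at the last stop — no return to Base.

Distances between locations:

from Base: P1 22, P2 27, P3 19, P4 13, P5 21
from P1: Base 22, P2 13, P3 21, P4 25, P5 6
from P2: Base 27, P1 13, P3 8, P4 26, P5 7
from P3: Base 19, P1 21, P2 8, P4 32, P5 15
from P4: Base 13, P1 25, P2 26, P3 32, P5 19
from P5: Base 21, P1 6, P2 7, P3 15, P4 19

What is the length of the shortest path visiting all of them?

There are 5! = 120 possible orderings.
Base - P1 - P2 - P3 - P4 - P5: 22+13+8+32+19 = 94
Base - P1 - P2 - P3 - P5 - P4: 22+13+8+15+19 = 77
Base - P1 - P2 - P4 - P3 - P5: 22+13+26+32+15 = 108
Base - P1 - P2 - P4 - P5 - P3: 22+13+26+19+15 = 95
Base - P1 - P2 - P5 - P3 - P4: 22+13+7+15+32 = 89
Base - P1 - P2 - P5 - P4 - P3: 22+13+7+19+32 = 93
Base - P1 - P3 - P2 - P4 - P5: 22+21+8+26+19 = 96
Base - P1 - P3 - P2 - P5 - P4: 22+21+8+7+19 = 77
Base - P1 - P3 - P4 - P2 - P5: 22+21+32+26+7 = 108
Base - P1 - P3 - P4 - P5 - P2: 22+21+32+19+7 = 101
Base - P1 - P3 - P5 - P2 - P4: 22+21+15+7+26 = 91
Base - P1 - P3 - P5 - P4 - P2: 22+21+15+19+26 = 103
Base - P1 - P4 - P2 - P3 - P5: 22+25+26+8+15 = 96
Base - P1 - P4 - P2 - P5 - P3: 22+25+26+7+15 = 95
… (106 more)
Base - P4 - P1 - P5 - P2 - P3: 13+25+6+7+8 = 59  ← best
The minimum is 59.
One shortest path: Base → P4 → P1 → P5 → P2 → P3.

59 — the minimum one-way total.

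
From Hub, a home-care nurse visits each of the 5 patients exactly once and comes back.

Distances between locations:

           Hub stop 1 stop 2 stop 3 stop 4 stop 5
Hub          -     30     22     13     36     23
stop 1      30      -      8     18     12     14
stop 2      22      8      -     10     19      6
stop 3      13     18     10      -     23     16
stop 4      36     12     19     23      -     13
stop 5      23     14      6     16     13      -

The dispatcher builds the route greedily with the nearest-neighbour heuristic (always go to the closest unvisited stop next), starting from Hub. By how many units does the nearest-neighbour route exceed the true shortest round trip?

From Hub: stop 3=13, stop 2=22, stop 5=23, stop 1=30, stop 4=36 → choose stop 3 (13).
From stop 3: stop 2=10, stop 5=16, stop 1=18, stop 4=23 → choose stop 2 (10).
From stop 2: stop 5=6, stop 1=8, stop 4=19 → choose stop 5 (6).
From stop 5: stop 4=13, stop 1=14 → choose stop 4 (13).
From stop 4: stop 1=12 → choose stop 1 (12).
NN route Hub → stop 3 → stop 2 → stop 5 → stop 4 → stop 1 → Hub costs 84.
Optimal: Hub → stop 3 → stop 2 → stop 1 → stop 4 → stop 5 → Hub costs 79 (by enumerating all 60 distinct tours).
Excess = 84 − 79 = 5.

The nearest-neighbour route is 5 longer than optimal.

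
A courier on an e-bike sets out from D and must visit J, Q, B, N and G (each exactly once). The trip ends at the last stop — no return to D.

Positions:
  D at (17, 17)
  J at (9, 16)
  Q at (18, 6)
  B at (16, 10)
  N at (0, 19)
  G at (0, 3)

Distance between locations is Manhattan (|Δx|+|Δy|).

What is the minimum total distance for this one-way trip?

59 — the minimum one-way total.

There are 5! = 120 possible orderings.
D - J - Q - B - N - G: 9+19+6+25+16 = 75
D - J - Q - B - G - N: 9+19+6+23+16 = 73
D - J - Q - N - B - G: 9+19+31+25+23 = 107
D - J - Q - N - G - B: 9+19+31+16+23 = 98
D - J - Q - G - B - N: 9+19+21+23+25 = 97
D - J - Q - G - N - B: 9+19+21+16+25 = 90
D - J - B - Q - N - G: 9+13+6+31+16 = 75
D - J - B - Q - G - N: 9+13+6+21+16 = 65
D - J - B - N - Q - G: 9+13+25+31+21 = 99
D - J - B - N - G - Q: 9+13+25+16+21 = 84
D - J - B - G - Q - N: 9+13+23+21+31 = 97
D - J - B - G - N - Q: 9+13+23+16+31 = 92
D - J - N - Q - B - G: 9+12+31+6+23 = 81
D - J - N - Q - G - B: 9+12+31+21+23 = 96
… (106 more)
D - Q - B - J - N - G: 12+6+13+12+16 = 59  ← best
The minimum is 59.
One shortest path: D → Q → B → J → N → G.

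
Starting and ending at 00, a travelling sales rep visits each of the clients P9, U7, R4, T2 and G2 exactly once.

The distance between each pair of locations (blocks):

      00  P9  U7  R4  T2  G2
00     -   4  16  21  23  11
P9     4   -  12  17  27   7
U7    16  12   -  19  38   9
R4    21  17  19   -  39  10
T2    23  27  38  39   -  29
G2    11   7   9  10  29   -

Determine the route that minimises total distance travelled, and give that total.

With 5 stops there are 5!/2 = 60 distinct round trips (a route and its reverse cost the same).
00 - P9 - U7 - R4 - T2 - G2 - 00: 4+12+19+39+29+11 = 114
00 - P9 - U7 - R4 - G2 - T2 - 00: 4+12+19+10+29+23 = 97
00 - P9 - U7 - T2 - R4 - G2 - 00: 4+12+38+39+10+11 = 114
00 - P9 - U7 - T2 - G2 - R4 - 00: 4+12+38+29+10+21 = 114
00 - P9 - U7 - G2 - R4 - T2 - 00: 4+12+9+10+39+23 = 97
00 - P9 - U7 - G2 - T2 - R4 - 00: 4+12+9+29+39+21 = 114
00 - P9 - R4 - U7 - T2 - G2 - 00: 4+17+19+38+29+11 = 118
00 - P9 - R4 - U7 - G2 - T2 - 00: 4+17+19+9+29+23 = 101
00 - P9 - R4 - T2 - U7 - G2 - 00: 4+17+39+38+9+11 = 118
00 - P9 - R4 - T2 - G2 - U7 - 00: 4+17+39+29+9+16 = 114
00 - P9 - R4 - G2 - U7 - T2 - 00: 4+17+10+9+38+23 = 101
00 - P9 - R4 - G2 - T2 - U7 - 00: 4+17+10+29+38+16 = 114
00 - P9 - T2 - U7 - R4 - G2 - 00: 4+27+38+19+10+11 = 109
00 - P9 - T2 - U7 - G2 - R4 - 00: 4+27+38+9+10+21 = 109
… (46 more)
The minimum is 97.
One optimal route: 00 → P9 → U7 → R4 → G2 → T2 → 00 (or its reverse).

Shortest round trip = 97 blocks.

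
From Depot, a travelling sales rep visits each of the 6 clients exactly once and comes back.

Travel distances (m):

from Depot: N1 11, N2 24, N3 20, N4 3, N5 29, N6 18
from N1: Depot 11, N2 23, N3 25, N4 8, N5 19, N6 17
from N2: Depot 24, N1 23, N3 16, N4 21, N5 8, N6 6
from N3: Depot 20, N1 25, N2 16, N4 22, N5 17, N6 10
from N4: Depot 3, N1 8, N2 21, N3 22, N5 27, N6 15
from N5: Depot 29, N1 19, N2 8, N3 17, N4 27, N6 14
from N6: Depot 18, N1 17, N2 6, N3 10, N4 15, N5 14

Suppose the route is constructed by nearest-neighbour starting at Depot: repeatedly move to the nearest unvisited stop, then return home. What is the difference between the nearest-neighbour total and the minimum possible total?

5 m longer than the optimal tour.

Depot: N4=3, N1=11, N6=18, N3=20, N2=24, N5=29 ⇒ N4
N4: N1=8, N6=15, N2=21, N3=22, N5=27 ⇒ N1
N1: N6=17, N5=19, N2=23, N3=25 ⇒ N6
N6: N2=6, N3=10, N5=14 ⇒ N2
N2: N5=8, N3=16 ⇒ N5
N5: N3=17 ⇒ N3
NN route Depot → N4 → N1 → N6 → N2 → N5 → N3 → Depot costs 79.
Optimal: Depot → N3 → N6 → N2 → N5 → N1 → N4 → Depot costs 74 (by enumerating all 360 distinct tours).
Excess = 79 − 74 = 5.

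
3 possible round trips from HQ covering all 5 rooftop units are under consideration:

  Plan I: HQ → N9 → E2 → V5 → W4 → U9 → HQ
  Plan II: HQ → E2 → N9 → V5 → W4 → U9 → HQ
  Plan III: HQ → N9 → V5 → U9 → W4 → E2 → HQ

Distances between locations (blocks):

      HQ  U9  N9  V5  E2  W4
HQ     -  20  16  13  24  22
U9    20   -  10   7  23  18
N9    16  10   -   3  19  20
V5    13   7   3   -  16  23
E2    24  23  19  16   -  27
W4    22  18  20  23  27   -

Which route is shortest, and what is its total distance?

95 blocks — Plan III is the shortest.

Plan I: 16 + 19 + 16 + 23 + 18 + 20 = 112
Plan II: 24 + 19 + 3 + 23 + 18 + 20 = 107
Plan III: 16 + 3 + 7 + 18 + 27 + 24 = 95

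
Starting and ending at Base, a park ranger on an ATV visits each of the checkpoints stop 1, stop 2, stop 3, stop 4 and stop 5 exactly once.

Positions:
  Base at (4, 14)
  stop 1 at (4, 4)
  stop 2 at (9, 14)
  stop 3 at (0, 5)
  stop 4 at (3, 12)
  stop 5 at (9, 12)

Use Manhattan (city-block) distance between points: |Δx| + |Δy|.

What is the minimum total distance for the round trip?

Minimum total distance: 38.

There are 60 distinct closed tours to check (reversals are equivalent).
Base - stop 1 - stop 2 - stop 3 - stop 4 - stop 5 - Base: 10+15+18+10+6+7 = 66
Base - stop 1 - stop 2 - stop 3 - stop 5 - stop 4 - Base: 10+15+18+16+6+3 = 68
Base - stop 1 - stop 2 - stop 4 - stop 3 - stop 5 - Base: 10+15+8+10+16+7 = 66
Base - stop 1 - stop 2 - stop 4 - stop 5 - stop 3 - Base: 10+15+8+6+16+13 = 68
Base - stop 1 - stop 2 - stop 5 - stop 3 - stop 4 - Base: 10+15+2+16+10+3 = 56
Base - stop 1 - stop 2 - stop 5 - stop 4 - stop 3 - Base: 10+15+2+6+10+13 = 56
Base - stop 1 - stop 3 - stop 2 - stop 4 - stop 5 - Base: 10+5+18+8+6+7 = 54
Base - stop 1 - stop 3 - stop 2 - stop 5 - stop 4 - Base: 10+5+18+2+6+3 = 44
Base - stop 1 - stop 3 - stop 4 - stop 2 - stop 5 - Base: 10+5+10+8+2+7 = 42
Base - stop 1 - stop 3 - stop 4 - stop 5 - stop 2 - Base: 10+5+10+6+2+5 = 38
Base - stop 1 - stop 3 - stop 5 - stop 2 - stop 4 - Base: 10+5+16+2+8+3 = 44
Base - stop 1 - stop 3 - stop 5 - stop 4 - stop 2 - Base: 10+5+16+6+8+5 = 50
Base - stop 1 - stop 4 - stop 2 - stop 3 - stop 5 - Base: 10+9+8+18+16+7 = 68
Base - stop 1 - stop 4 - stop 2 - stop 5 - stop 3 - Base: 10+9+8+2+16+13 = 58
… (46 more)
The minimum is 38.
One optimal route: Base → stop 1 → stop 3 → stop 4 → stop 5 → stop 2 → Base (or its reverse).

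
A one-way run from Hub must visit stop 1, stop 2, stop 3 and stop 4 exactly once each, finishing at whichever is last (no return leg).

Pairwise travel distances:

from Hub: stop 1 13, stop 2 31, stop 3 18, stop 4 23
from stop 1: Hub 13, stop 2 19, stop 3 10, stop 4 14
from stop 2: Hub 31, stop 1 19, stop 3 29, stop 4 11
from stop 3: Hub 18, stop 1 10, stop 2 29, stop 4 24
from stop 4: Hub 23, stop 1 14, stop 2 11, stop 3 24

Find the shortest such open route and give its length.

There are 4! = 24 possible orderings.
Hub → stop 1 → stop 2 → stop 3 → stop 4: 13+19+29+24 = 85
Hub → stop 1 → stop 2 → stop 4 → stop 3: 13+19+11+24 = 67
Hub → stop 1 → stop 3 → stop 2 → stop 4: 13+10+29+11 = 63
Hub → stop 1 → stop 3 → stop 4 → stop 2: 13+10+24+11 = 58
Hub → stop 1 → stop 4 → stop 2 → stop 3: 13+14+11+29 = 67
Hub → stop 1 → stop 4 → stop 3 → stop 2: 13+14+24+29 = 80
Hub → stop 2 → stop 1 → stop 3 → stop 4: 31+19+10+24 = 84
Hub → stop 2 → stop 1 → stop 4 → stop 3: 31+19+14+24 = 88
Hub → stop 2 → stop 3 → stop 1 → stop 4: 31+29+10+14 = 84
Hub → stop 2 → stop 3 → stop 4 → stop 1: 31+29+24+14 = 98
Hub → stop 2 → stop 4 → stop 1 → stop 3: 31+11+14+10 = 66
Hub → stop 2 → stop 4 → stop 3 → stop 1: 31+11+24+10 = 76
Hub → stop 3 → stop 1 → stop 2 → stop 4: 18+10+19+11 = 58
Hub → stop 3 → stop 1 → stop 4 → stop 2: 18+10+14+11 = 53
… (10 more)
The minimum is 53.
One shortest path: Hub → stop 3 → stop 1 → stop 4 → stop 2.

Minimum one-way distance = 53.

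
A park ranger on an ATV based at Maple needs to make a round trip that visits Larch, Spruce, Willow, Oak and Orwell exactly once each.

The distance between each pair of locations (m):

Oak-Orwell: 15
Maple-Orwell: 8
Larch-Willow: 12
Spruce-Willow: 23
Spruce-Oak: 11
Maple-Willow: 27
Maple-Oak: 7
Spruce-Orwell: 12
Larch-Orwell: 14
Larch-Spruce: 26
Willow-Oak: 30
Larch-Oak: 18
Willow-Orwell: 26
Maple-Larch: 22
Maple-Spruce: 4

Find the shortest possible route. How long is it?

There are 60 distinct closed tours to check (reversals are equivalent).
Maple - Larch - Spruce - Willow - Oak - Orwell - Maple: 22+26+23+30+15+8 = 124
Maple - Larch - Spruce - Willow - Orwell - Oak - Maple: 22+26+23+26+15+7 = 119
Maple - Larch - Spruce - Oak - Willow - Orwell - Maple: 22+26+11+30+26+8 = 123
Maple - Larch - Spruce - Oak - Orwell - Willow - Maple: 22+26+11+15+26+27 = 127
Maple - Larch - Spruce - Orwell - Willow - Oak - Maple: 22+26+12+26+30+7 = 123
Maple - Larch - Spruce - Orwell - Oak - Willow - Maple: 22+26+12+15+30+27 = 132
Maple - Larch - Willow - Spruce - Oak - Orwell - Maple: 22+12+23+11+15+8 = 91
Maple - Larch - Willow - Spruce - Orwell - Oak - Maple: 22+12+23+12+15+7 = 91
Maple - Larch - Willow - Oak - Spruce - Orwell - Maple: 22+12+30+11+12+8 = 95
Maple - Larch - Willow - Oak - Orwell - Spruce - Maple: 22+12+30+15+12+4 = 95
Maple - Larch - Willow - Orwell - Spruce - Oak - Maple: 22+12+26+12+11+7 = 90
Maple - Larch - Willow - Orwell - Oak - Spruce - Maple: 22+12+26+15+11+4 = 90
Maple - Larch - Oak - Spruce - Willow - Orwell - Maple: 22+18+11+23+26+8 = 108
Maple - Larch - Oak - Spruce - Orwell - Willow - Maple: 22+18+11+12+26+27 = 116
… (46 more)
Maple - Spruce - Willow - Larch - Orwell - Oak - Maple: 4+23+12+14+15+7 = 75  ← best
The minimum is 75.
One optimal route: Maple → Spruce → Willow → Larch → Orwell → Oak → Maple (or its reverse).

75 m — the shortest possible round trip.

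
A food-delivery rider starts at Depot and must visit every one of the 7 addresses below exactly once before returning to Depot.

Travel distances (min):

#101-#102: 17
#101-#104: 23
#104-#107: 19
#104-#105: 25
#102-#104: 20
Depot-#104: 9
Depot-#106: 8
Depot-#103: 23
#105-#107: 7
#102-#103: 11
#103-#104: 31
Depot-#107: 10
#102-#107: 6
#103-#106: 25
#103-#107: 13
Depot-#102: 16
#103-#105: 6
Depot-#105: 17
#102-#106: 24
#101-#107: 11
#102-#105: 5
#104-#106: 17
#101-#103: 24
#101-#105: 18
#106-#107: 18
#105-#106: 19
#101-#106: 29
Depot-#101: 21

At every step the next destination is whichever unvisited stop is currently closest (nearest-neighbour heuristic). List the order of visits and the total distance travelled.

At Depot the remaining stops are #106 8, #104 9, #107 10, #102 16, #105 17, #101 21, #103 23; go to #106.
At #106 the remaining stops are #104 17, #107 18, #105 19, #102 24, #103 25, #101 29; go to #104.
At #104 the remaining stops are #107 19, #102 20, #101 23, #105 25, #103 31; go to #107.
At #107 the remaining stops are #102 6, #105 7, #101 11, #103 13; go to #102.
At #102 the remaining stops are #105 5, #103 11, #101 17; go to #105.
At #105 the remaining stops are #103 6, #101 18; go to #103.
At #103 the remaining stops are #101 24; go to #101.
Return #101→Depot: 21.
Total = 8 + 17 + 19 + 6 + 5 + 6 + 24 + 21 = 106.

Total distance 106 min via the nearest-neighbour route Depot → #106 → #104 → #107 → #102 → #105 → #103 → #101 → Depot.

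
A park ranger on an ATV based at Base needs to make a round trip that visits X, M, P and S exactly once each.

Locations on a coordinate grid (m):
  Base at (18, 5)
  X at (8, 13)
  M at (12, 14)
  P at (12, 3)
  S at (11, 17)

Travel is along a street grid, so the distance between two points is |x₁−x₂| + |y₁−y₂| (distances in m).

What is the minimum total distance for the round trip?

With 4 stops there are 4!/2 = 12 distinct round trips (a route and its reverse cost the same).
Base → X → M → P → S → Base: 18+5+11+15+19 = 68
Base → X → M → S → P → Base: 18+5+4+15+8 = 50
Base → X → P → M → S → Base: 18+14+11+4+19 = 66
Base → X → P → S → M → Base: 18+14+15+4+15 = 66
Base → X → S → M → P → Base: 18+7+4+11+8 = 48
Base → X → S → P → M → Base: 18+7+15+11+15 = 66
Base → M → X → P → S → Base: 15+5+14+15+19 = 68
Base → M → X → S → P → Base: 15+5+7+15+8 = 50
Base → M → P → X → S → Base: 15+11+14+7+19 = 66
Base → M → S → X → P → Base: 15+4+7+14+8 = 48
Base → P → X → M → S → Base: 8+14+5+4+19 = 50
Base → P → M → X → S → Base: 8+11+5+7+19 = 50
The minimum is 48.
One optimal route: Base → X → S → M → P → Base (or its reverse).

48 m — the shortest possible round trip.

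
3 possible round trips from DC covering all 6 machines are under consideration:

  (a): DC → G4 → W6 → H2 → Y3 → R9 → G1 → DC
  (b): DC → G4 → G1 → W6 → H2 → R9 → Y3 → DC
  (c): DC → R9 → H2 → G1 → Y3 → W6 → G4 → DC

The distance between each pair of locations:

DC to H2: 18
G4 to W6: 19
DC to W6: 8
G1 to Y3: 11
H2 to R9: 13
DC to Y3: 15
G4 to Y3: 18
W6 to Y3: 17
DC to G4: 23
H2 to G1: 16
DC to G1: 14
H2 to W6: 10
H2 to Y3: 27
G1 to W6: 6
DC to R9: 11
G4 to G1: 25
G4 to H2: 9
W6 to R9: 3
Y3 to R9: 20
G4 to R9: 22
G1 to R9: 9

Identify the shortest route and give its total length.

110 — (c) is the shortest.

(a): 23 + 19 + 10 + 27 + 20 + 9 + 14 = 122
(b): 23 + 25 + 6 + 10 + 13 + 20 + 15 = 112
(c): 11 + 13 + 16 + 11 + 17 + 19 + 23 = 110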